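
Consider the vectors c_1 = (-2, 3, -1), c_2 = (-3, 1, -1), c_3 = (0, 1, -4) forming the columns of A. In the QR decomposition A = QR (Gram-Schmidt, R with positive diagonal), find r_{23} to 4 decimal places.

c_1 = (-2, 3, -1); ‖c_1‖ = 3.7417, so e_1 = (-0.5345, 0.8018, -0.2673).
e_1·c_2 = (-0.5345)·(-3) + 0.8018·1 + (-0.2673)·(-1) = 2.6726.
u_2 = c_2 − 2.6726·e_1 = (-1.5714, -1.1429, -0.2857).
‖u_2‖ = 1.9640, so e_2 = (-0.8001, -0.5819, -0.1455).
r_{23} = e_2·c_3 = 0.0000.

r_{23} = 0.0000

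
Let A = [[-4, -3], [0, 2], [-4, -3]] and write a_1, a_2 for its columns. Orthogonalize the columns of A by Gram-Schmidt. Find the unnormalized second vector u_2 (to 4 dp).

a_1 = (-4, 0, -4); ‖a_1‖ = 5.6569, so e_1 = (-0.7071, 0.0000, -0.7071).
e_1·a_2 = (-0.7071)·(-3) + 0.0000·2 + (-0.7071)·(-3) = 4.2426.
u_2 = a_2 − 4.2426·e_1 = (0.0000, 2.0000, 0.0000).

u_2 = (0.0000, 2.0000, 0.0000)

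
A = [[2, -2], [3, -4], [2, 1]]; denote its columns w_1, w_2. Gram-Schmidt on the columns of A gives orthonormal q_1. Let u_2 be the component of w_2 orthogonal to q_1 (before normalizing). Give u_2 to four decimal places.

u_2 = (-0.3529, -1.5294, 2.6471)

q_1 = w_1/‖w_1‖ = (2, 3, 2)/4.1231 = (0.4851, 0.7276, 0.4851).
r_{12} = q_1·w_2 = -3.3955.
u_2 = w_2 + 3.3955·q_1 = (-0.3529, -1.5294, 2.6471).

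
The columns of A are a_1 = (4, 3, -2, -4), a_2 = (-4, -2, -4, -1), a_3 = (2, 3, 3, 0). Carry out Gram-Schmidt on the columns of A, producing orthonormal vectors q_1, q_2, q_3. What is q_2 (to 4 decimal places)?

a_1 = (4, 3, -2, -4); ‖a_1‖ = 6.7082, so q_1 = (0.5963, 0.4472, -0.2981, -0.5963).
q_1·a_2 = 0.5963·(-4) + 0.4472·(-2) + (-0.2981)·(-4) + (-0.5963)·(-1) = -1.4907.
u_2 = a_2 + 1.4907·q_1 = (-3.1111, -1.3333, -4.4444, -1.8889).
‖u_2‖ = 5.8973, so q_2 = (-0.5276, -0.2261, -0.7536, -0.3203).

q_2 = (-0.5276, -0.2261, -0.7536, -0.3203)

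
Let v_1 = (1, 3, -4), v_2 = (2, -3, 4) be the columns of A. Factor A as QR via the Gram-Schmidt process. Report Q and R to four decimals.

v_1 = (1, 3, -4); ‖v_1‖ = 5.0990, so e_1 = (0.1961, 0.5883, -0.7845).
e_1·v_2 = 0.1961·2 + 0.5883·(-3) + (-0.7845)·4 = -4.5107.
u_2 = v_2 + 4.5107·e_1 = (2.8846, -0.3462, 0.4615).
‖u_2‖ = 2.9417, so e_2 = (0.9806, -0.1177, 0.1569).

Q = [[0.1961, 0.9806], [0.5883, -0.1177], [-0.7845, 0.1569]], R = [[5.0990, -4.5107], [0.0000, 2.9417]]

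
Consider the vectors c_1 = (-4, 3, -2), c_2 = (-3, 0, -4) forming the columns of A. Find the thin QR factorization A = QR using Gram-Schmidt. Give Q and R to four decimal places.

Q = [[-0.7428, -0.0721], [0.5571, -0.6180], [-0.3714, -0.7828]], R = [[5.3852, 3.7139], [0.0000, 3.3477]]

c_1 = (-4, 3, -2); ‖c_1‖ = 5.3852, so q_1 = (-0.7428, 0.5571, -0.3714).
q_1·c_2 = (-0.7428)·(-3) + 0.5571·0 + (-0.3714)·(-4) = 3.7139.
u_2 = c_2 − 3.7139·q_1 = (-0.2414, -2.0690, -2.6207).
‖u_2‖ = 3.3477, so q_2 = (-0.0721, -0.6180, -0.7828).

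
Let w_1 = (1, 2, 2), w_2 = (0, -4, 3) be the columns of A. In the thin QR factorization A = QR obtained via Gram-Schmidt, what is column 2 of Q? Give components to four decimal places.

w_1 = (1, 2, 2); ‖w_1‖ = 3.0000, so q_1 = (0.3333, 0.6667, 0.6667).
q_1·w_2 = 0.3333·0 + 0.6667·(-4) + 0.6667·3 = -0.6667.
u_2 = w_2 + 0.6667·q_1 = (0.2222, -3.5556, 3.4444).
‖u_2‖ = 4.9554, so q_2 = (0.0448, -0.7175, 0.6951).

q_2 = (0.0448, -0.7175, 0.6951)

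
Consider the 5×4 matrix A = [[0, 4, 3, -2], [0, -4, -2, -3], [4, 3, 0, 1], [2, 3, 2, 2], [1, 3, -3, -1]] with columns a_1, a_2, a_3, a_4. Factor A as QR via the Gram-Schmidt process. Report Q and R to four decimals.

Q = [[0.0000, 0.6489, 0.3002, -0.6956], [0.0000, -0.6489, -0.0720, -0.6721], [0.8729, -0.1622, 0.0526, -0.0827], [0.4364, 0.1622, 0.3385, 0.2168], [0.2182, 0.3244, -0.8873, -0.1029]], R = [[4.5826, 4.5826, 0.2182, 1.5275], [0.0000, 6.1644, 2.5955, 0.4867], [0.0000, 0.0000, 4.3836, 1.2327], [0.0000, 0.0000, 0.0000, 3.8614]]

a_1 = (0, 0, 4, 2, 1); ‖a_1‖ = 4.5826, so e_1 = (0.0000, 0.0000, 0.8729, 0.4364, 0.2182).
e_1·a_2 = 0.0000·4 + 0.0000·(-4) + 0.8729·3 + 0.4364·3 + 0.2182·3 = 4.5826.
u_2 = a_2 − 4.5826·e_1 = (4.0000, -4.0000, -1.0000, 1.0000, 2.0000).
‖u_2‖ = 6.1644, so e_2 = (0.6489, -0.6489, -0.1622, 0.1622, 0.3244).
e_1·a_3 = 0.0000·3 + 0.0000·(-2) + 0.8729·0 + 0.4364·2 + 0.2182·(-3) = 0.2182; e_2·a_3 = 0.6489·3 + (-0.6489)·(-2) + (-0.1622)·0 + 0.1622·2 + 0.3244·(-3) = 2.5955.
u_3 = a_3 − 0.2182·e_1 − 2.5955·e_2 = (1.3158, -0.3158, 0.2306, 1.4837, -3.8897).
‖u_3‖ = 4.3836, so e_3 = (0.3002, -0.0720, 0.0526, 0.3385, -0.8873).
e_1·a_4 = 0.0000·(-2) + 0.0000·(-3) + 0.8729·1 + 0.4364·2 + 0.2182·(-1) = 1.5275; e_2·a_4 = 0.6489·(-2) + (-0.6489)·(-3) + (-0.1622)·1 + 0.1622·2 + 0.3244·(-1) = 0.4867; e_3·a_4 = 0.3002·(-2) + (-0.0720)·(-3) + 0.0526·1 + 0.3385·2 + (-0.8873)·(-1) = 1.2327.
u_4 = a_4 − 1.5275·e_1 − 0.4867·e_2 − 1.2327·e_3 = (-2.6858, -2.5954, -0.3192, 0.8372, -0.3974).
‖u_4‖ = 3.8614, so e_4 = (-0.6956, -0.6721, -0.0827, 0.2168, -0.1029).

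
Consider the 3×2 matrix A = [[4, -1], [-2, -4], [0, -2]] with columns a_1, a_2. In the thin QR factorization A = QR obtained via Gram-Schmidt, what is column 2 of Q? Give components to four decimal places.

a_1 = (4, -2, 0); ‖a_1‖ = 4.4721, so q_1 = (0.8944, -0.4472, 0.0000).
q_1·a_2 = 0.8944·(-1) + (-0.4472)·(-4) + 0.0000·(-2) = 0.8944.
u_2 = a_2 − 0.8944·q_1 = (-1.8000, -3.6000, -2.0000).
‖u_2‖ = 4.4944, so q_2 = (-0.4005, -0.8010, -0.4450).

q_2 = (-0.4005, -0.8010, -0.4450)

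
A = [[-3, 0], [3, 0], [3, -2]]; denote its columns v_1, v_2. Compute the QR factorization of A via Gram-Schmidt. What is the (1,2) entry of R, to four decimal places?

v_1 = (-3, 3, 3); ‖v_1‖ = 5.1962, so q_1 = (-0.5774, 0.5774, 0.5774).
r_{12} = q_1·v_2 = -1.1547.

r_{12} = -1.1547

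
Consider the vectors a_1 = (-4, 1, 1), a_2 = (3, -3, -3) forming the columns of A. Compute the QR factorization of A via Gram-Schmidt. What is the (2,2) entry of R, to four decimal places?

r_{22} = 3.0000

a_1 = (-4, 1, 1); ‖a_1‖ = 4.2426, so e_1 = (-0.9428, 0.2357, 0.2357).
e_1·a_2 = (-0.9428)·3 + 0.2357·(-3) + 0.2357·(-3) = -4.2426.
u_2 = a_2 + 4.2426·e_1 = (-1.0000, -2.0000, -2.0000).
r_{22} = ‖u_2‖ = 3.0000.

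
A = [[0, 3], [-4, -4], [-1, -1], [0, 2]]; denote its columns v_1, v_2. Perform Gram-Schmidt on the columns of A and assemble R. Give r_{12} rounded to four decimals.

r_{12} = 4.1231

v_1 = (0, -4, -1, 0); ‖v_1‖ = 4.1231, so e_1 = (0.0000, -0.9701, -0.2425, 0.0000).
r_{12} = e_1·v_2 = 4.1231.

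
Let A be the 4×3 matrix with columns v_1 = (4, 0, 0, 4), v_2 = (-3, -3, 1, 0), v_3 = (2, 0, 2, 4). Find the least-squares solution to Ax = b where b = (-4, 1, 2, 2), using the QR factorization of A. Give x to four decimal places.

x = (-1.5323, -0.0323, 1.6935)

v_1 = (4, 0, 0, 4); ‖v_1‖ = 5.6569, so e_1 = (0.7071, 0.0000, 0.0000, 0.7071).
e_1·v_2 = 0.7071·(-3) + 0.0000·(-3) + 0.0000·1 + 0.7071·0 = -2.1213.
u_2 = v_2 + 2.1213·e_1 = (-1.5000, -3.0000, 1.0000, 1.5000).
‖u_2‖ = 3.8079, so e_2 = (-0.3939, -0.7878, 0.2626, 0.3939).
e_1·v_3 = 0.7071·2 + 0.0000·0 + 0.0000·2 + 0.7071·4 = 4.2426; e_2·v_3 = (-0.3939)·2 + (-0.7878)·0 + 0.2626·2 + 0.3939·4 = 1.3131.
u_3 = v_3 − 4.2426·e_1 − 1.3131·e_2 = (-0.4828, 1.0345, 1.6552, 0.4828).
‖u_3‖ = 2.0678, so e_3 = (-0.2335, 0.5003, 0.8004, 0.2335).
Qᵀb = (-1.4142, 2.1009, 3.5019).
Back-substitute: x_3 = 3.5019/2.0678 = 1.6935.
x_2 = (2.1009 − 1.3131·1.6935)/3.8079 = -0.0323.
x_1 = (-1.4142 + 2.1213·(-0.0323) − 4.2426·1.6935)/5.6569 = -1.5323.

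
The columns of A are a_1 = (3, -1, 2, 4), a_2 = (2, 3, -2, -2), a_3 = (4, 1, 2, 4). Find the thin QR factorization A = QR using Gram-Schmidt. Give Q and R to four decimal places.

Q = [[0.5477, 0.6779, -0.3788], [-0.1826, 0.6312, 0.7376], [0.3651, -0.3273, 0.5183], [0.7303, -0.1870, 0.2093]], R = [[5.4772, -1.6432, 5.6598], [0.0000, 4.2778, 1.9402], [0.0000, 0.0000, 1.0964]]

a_1 = (3, -1, 2, 4); ‖a_1‖ = 5.4772, so e_1 = (0.5477, -0.1826, 0.3651, 0.7303).
e_1·a_2 = 0.5477·2 + (-0.1826)·3 + 0.3651·(-2) + 0.7303·(-2) = -1.6432.
u_2 = a_2 + 1.6432·e_1 = (2.9000, 2.7000, -1.4000, -0.8000).
‖u_2‖ = 4.2778, so e_2 = (0.6779, 0.6312, -0.3273, -0.1870).
e_1·a_3 = 0.5477·4 + (-0.1826)·1 + 0.3651·2 + 0.7303·4 = 5.6598; e_2·a_3 = 0.6779·4 + 0.6312·1 + (-0.3273)·2 + (-0.1870)·4 = 1.9402.
u_3 = a_3 − 5.6598·e_1 − 1.9402·e_2 = (-0.4153, 0.8087, 0.5683, 0.2295).
‖u_3‖ = 1.0964, so e_3 = (-0.3788, 0.7376, 0.5183, 0.2093).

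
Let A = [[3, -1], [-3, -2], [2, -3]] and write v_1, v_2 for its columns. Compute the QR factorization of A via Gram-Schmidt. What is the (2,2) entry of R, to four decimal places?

r_{22} = 3.6866

v_1 = (3, -3, 2); ‖v_1‖ = 4.6904, so e_1 = (0.6396, -0.6396, 0.4264).
e_1·v_2 = 0.6396·(-1) + (-0.6396)·(-2) + 0.4264·(-3) = -0.6396.
u_2 = v_2 + 0.6396·e_1 = (-0.5909, -2.4091, -2.7273).
r_{22} = ‖u_2‖ = 3.6866.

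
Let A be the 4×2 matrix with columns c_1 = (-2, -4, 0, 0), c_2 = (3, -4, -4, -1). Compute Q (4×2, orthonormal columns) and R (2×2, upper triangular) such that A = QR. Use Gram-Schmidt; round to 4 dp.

c_1 = (-2, -4, 0, 0); ‖c_1‖ = 4.4721, so e_1 = (-0.4472, -0.8944, 0.0000, 0.0000).
e_1·c_2 = (-0.4472)·3 + (-0.8944)·(-4) + 0.0000·(-4) + 0.0000·(-1) = 2.2361.
u_2 = c_2 − 2.2361·e_1 = (4.0000, -2.0000, -4.0000, -1.0000).
‖u_2‖ = 6.0828, so e_2 = (0.6576, -0.3288, -0.6576, -0.1644).

Q = [[-0.4472, 0.6576], [-0.8944, -0.3288], [0.0000, -0.6576], [0.0000, -0.1644]], R = [[4.4721, 2.2361], [0.0000, 6.0828]]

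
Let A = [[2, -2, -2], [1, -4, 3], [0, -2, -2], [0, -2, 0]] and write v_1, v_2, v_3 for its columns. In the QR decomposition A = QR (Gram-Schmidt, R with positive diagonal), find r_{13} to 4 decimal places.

e_1 = v_1/‖v_1‖ = (2, 1, 0, 0)/2.2361 = (0.8944, 0.4472, 0.0000, 0.0000).
r_{13} = e_1·v_3 = -0.4472.

r_{13} = -0.4472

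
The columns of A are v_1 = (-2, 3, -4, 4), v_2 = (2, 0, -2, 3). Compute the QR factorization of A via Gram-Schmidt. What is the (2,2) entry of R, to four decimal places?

r_{22} = 3.3632

q_1 = v_1/‖v_1‖ = (-2, 3, -4, 4)/6.7082 = (-0.2981, 0.4472, -0.5963, 0.5963).
r_{12} = q_1·v_2 = 2.3851.
u_2 = v_2 − 2.3851·q_1 = (2.7111, -1.0667, -0.5778, 1.5778).
r_{22} = ‖u_2‖ = 3.3632.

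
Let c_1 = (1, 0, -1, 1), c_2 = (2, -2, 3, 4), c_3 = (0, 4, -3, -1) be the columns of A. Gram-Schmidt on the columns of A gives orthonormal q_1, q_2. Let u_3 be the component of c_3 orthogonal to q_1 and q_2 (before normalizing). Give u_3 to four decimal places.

u_3 = (0.1000, 2.4667, 0.7333, 0.6333)

c_1 = (1, 0, -1, 1); ‖c_1‖ = 1.7321, so q_1 = (0.5774, 0.0000, -0.5774, 0.5774).
q_1·c_2 = 0.5774·2 + 0.0000·(-2) + (-0.5774)·3 + 0.5774·4 = 1.7321.
u_2 = c_2 − 1.7321·q_1 = (1.0000, -2.0000, 4.0000, 3.0000).
‖u_2‖ = 5.4772, so q_2 = (0.1826, -0.3651, 0.7303, 0.5477).
q_1·c_3 = 0.5774·0 + 0.0000·4 + (-0.5774)·(-3) + 0.5774·(-1) = 1.1547; q_2·c_3 = 0.1826·0 + (-0.3651)·4 + 0.7303·(-3) + 0.5477·(-1) = -4.1992.
u_3 = c_3 − 1.1547·q_1 + 4.1992·q_2 = (0.1000, 2.4667, 0.7333, 0.6333).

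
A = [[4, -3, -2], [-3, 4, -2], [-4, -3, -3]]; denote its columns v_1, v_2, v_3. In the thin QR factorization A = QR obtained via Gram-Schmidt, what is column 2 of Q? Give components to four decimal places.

e_1 = v_1/‖v_1‖ = (4, -3, -4)/6.4031 = (0.6247, -0.4685, -0.6247).
r_{12} = e_1·v_2 = -1.8741.
u_2 = v_2 + 1.8741·e_1 = (-1.8293, 3.1220, -4.1707).
‖u_2‖ = 5.5216, so e_2 = (-0.3313, 0.5654, -0.7554).

e_2 = (-0.3313, 0.5654, -0.7554)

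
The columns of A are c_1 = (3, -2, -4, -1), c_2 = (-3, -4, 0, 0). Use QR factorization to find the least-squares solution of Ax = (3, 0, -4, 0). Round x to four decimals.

c_1 = (3, -2, -4, -1); ‖c_1‖ = 5.4772, so q_1 = (0.5477, -0.3651, -0.7303, -0.1826).
q_1·c_2 = 0.5477·(-3) + (-0.3651)·(-4) + (-0.7303)·0 + (-0.1826)·0 = -0.1826.
u_2 = c_2 + 0.1826·q_1 = (-2.9000, -4.0667, -0.1333, -0.0333).
‖u_2‖ = 4.9967, so q_2 = (-0.5804, -0.8139, -0.0267, -0.0067).
Qᵀb = (4.5644, -1.6344).
Back-substitute: x_2 = -1.6344/4.9967 = -0.3271.
x_1 = (4.5644 + 0.1826·(-0.3271))/5.4772 = 0.8224.

x = (0.8224, -0.3271)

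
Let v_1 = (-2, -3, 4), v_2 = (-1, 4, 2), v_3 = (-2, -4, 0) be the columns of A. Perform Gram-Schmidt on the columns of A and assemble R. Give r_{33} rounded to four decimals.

r_{33} = 1.7889

q_1 = v_1/‖v_1‖ = (-2, -3, 4)/5.3852 = (-0.3714, -0.5571, 0.7428).
r_{12} = q_1·v_2 = -0.3714.
u_2 = v_2 + 0.3714·q_1 = (-1.1379, 3.7931, 2.2759).
‖u_2‖ = 4.5675, so q_2 = (-0.2491, 0.8305, 0.4983).
r_{13} = q_1·v_3 = 2.9711; r_{23} = q_2·v_3 = -2.8235.
u_3 = v_3 − 2.9711·q_1 + 2.8235·q_2 = (-1.6000, 0.0000, -0.8000).
r_{33} = ‖u_3‖ = 1.7889.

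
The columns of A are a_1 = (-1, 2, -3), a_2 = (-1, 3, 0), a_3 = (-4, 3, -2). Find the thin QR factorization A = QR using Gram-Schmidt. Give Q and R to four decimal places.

Q = [[-0.2673, -0.1961, -0.9435], [0.5345, 0.7845, -0.3145], [-0.8018, 0.5883, 0.1048]], R = [[3.7417, 1.8708, 4.2762], [0.0000, 2.5495, 1.9612], [0.0000, 0.0000, 2.6207]]

e_1 = a_1/‖a_1‖ = (-1, 2, -3)/3.7417 = (-0.2673, 0.5345, -0.8018).
r_{12} = e_1·a_2 = 1.8708.
u_2 = a_2 − 1.8708·e_1 = (-0.5000, 2.0000, 1.5000).
‖u_2‖ = 2.5495, so e_2 = (-0.1961, 0.7845, 0.5883).
r_{13} = e_1·a_3 = 4.2762; r_{23} = e_2·a_3 = 1.9612.
u_3 = a_3 − 4.2762·e_1 − 1.9612·e_2 = (-2.4725, -0.8242, 0.2747).
‖u_3‖ = 2.6207, so e_3 = (-0.9435, -0.3145, 0.1048).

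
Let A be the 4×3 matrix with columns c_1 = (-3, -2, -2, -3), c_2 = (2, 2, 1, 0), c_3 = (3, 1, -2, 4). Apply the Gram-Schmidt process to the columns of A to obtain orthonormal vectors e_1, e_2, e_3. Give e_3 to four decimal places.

e_1 = c_1/‖c_1‖ = (-3, -2, -2, -3)/5.0990 = (-0.5883, -0.3922, -0.3922, -0.5883).
r_{12} = e_1·c_2 = -2.3534.
u_2 = c_2 + 2.3534·e_1 = (0.6154, 1.0769, 0.0769, -1.3846).
‖u_2‖ = 1.8605, so e_2 = (0.3308, 0.5788, 0.0413, -0.7442).
r_{13} = e_1·c_3 = -3.7262; r_{23} = e_2·c_3 = -1.4884.
u_3 = c_3 + 3.7262·e_1 + 1.4884·e_2 = (1.3000, 0.4000, -3.4000, 0.7000).
‖u_3‖ = 3.7283, so e_3 = (0.3487, 0.1073, -0.9120, 0.1878).

e_3 = (0.3487, 0.1073, -0.9120, 0.1878)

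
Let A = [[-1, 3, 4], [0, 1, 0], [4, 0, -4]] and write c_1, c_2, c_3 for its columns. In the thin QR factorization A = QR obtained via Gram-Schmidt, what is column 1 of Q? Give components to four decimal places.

e_1 = (-0.2425, 0.0000, 0.9701)

c_1 = (-1, 0, 4); ‖c_1‖ = 4.1231, so e_1 = (-0.2425, 0.0000, 0.9701).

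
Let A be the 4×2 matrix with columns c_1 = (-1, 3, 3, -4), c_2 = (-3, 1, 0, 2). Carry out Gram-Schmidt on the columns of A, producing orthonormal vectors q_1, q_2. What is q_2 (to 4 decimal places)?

c_1 = (-1, 3, 3, -4); ‖c_1‖ = 5.9161, so q_1 = (-0.1690, 0.5071, 0.5071, -0.6761).
q_1·c_2 = (-0.1690)·(-3) + 0.5071·1 + 0.5071·0 + (-0.6761)·2 = -0.3381.
u_2 = c_2 + 0.3381·q_1 = (-3.0571, 1.1714, 0.1714, 1.7714).
‖u_2‖ = 3.7264, so q_2 = (-0.8204, 0.3144, 0.0460, 0.4754).

q_2 = (-0.8204, 0.3144, 0.0460, 0.4754)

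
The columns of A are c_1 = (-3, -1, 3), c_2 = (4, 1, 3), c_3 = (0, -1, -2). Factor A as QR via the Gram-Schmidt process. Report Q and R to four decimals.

q_1 = c_1/‖c_1‖ = (-3, -1, 3)/4.3589 = (-0.6882, -0.2294, 0.6882).
r_{12} = q_1·c_2 = -0.9177.
u_2 = c_2 + 0.9177·q_1 = (3.3684, 0.7895, 3.6316).
‖u_2‖ = 5.0158, so q_2 = (0.6716, 0.1574, 0.7240).
r_{13} = q_1·c_3 = -1.1471; r_{23} = q_2·c_3 = -1.6055.
u_3 = c_3 + 1.1471·q_1 + 1.6055·q_2 = (0.2887, -1.0105, -0.0481).
‖u_3‖ = 1.0520, so q_3 = (0.2744, -0.9605, -0.0457).

Q = [[-0.6882, 0.6716, 0.2744], [-0.2294, 0.1574, -0.9605], [0.6882, 0.7240, -0.0457]], R = [[4.3589, -0.9177, -1.1471], [0.0000, 5.0158, -1.6055], [0.0000, 0.0000, 1.0520]]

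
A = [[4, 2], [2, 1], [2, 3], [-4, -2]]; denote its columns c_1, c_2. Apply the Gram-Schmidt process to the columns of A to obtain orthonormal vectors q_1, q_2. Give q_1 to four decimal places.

q_1 = c_1/‖c_1‖ = (4, 2, 2, -4)/6.3246 = (0.6325, 0.3162, 0.3162, -0.6325).

q_1 = (0.6325, 0.3162, 0.3162, -0.6325)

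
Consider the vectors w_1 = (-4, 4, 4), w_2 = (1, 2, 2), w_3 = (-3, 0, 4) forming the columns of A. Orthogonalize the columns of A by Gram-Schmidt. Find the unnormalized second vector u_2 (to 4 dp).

u_2 = (2.0000, 1.0000, 1.0000)

w_1 = (-4, 4, 4); ‖w_1‖ = 6.9282, so q_1 = (-0.5774, 0.5774, 0.5774).
q_1·w_2 = (-0.5774)·1 + 0.5774·2 + 0.5774·2 = 1.7321.
u_2 = w_2 − 1.7321·q_1 = (2.0000, 1.0000, 1.0000).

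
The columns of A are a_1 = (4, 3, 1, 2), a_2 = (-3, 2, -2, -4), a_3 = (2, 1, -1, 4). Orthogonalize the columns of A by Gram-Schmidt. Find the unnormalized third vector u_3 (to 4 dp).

u_3 = (-0.6975, 0.4360, -2.1035, 1.7929)

a_1 = (4, 3, 1, 2); ‖a_1‖ = 5.4772, so q_1 = (0.7303, 0.5477, 0.1826, 0.3651).
q_1·a_2 = 0.7303·(-3) + 0.5477·2 + 0.1826·(-2) + 0.3651·(-4) = -2.9212.
u_2 = a_2 + 2.9212·q_1 = (-0.8667, 3.6000, -1.4667, -2.9333).
‖u_2‖ = 4.9464, so q_2 = (-0.1752, 0.7278, -0.2965, -0.5930).
q_1·a_3 = 0.7303·2 + 0.5477·1 + 0.1826·(-1) + 0.3651·4 = 3.2863; q_2·a_3 = (-0.1752)·2 + 0.7278·1 + (-0.2965)·(-1) + (-0.5930)·4 = -1.6982.
u_3 = a_3 − 3.2863·q_1 + 1.6982·q_2 = (-0.6975, 0.4360, -2.1035, 1.7929).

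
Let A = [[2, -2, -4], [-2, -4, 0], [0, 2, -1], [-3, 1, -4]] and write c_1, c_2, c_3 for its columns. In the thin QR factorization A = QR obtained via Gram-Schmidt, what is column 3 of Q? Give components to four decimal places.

c_1 = (2, -2, 0, -3); ‖c_1‖ = 4.1231, so e_1 = (0.4851, -0.4851, 0.0000, -0.7276).
e_1·c_2 = 0.4851·(-2) + (-0.4851)·(-4) + 0.0000·2 + (-0.7276)·1 = 0.2425.
u_2 = c_2 − 0.2425·e_1 = (-2.1176, -3.8824, 2.0000, 1.1765).
‖u_2‖ = 4.9941, so e_2 = (-0.4240, -0.7774, 0.4005, 0.2356).
e_1·c_3 = 0.4851·(-4) + (-0.4851)·0 + 0.0000·(-1) + (-0.7276)·(-4) = 0.9701; e_2·c_3 = (-0.4240)·(-4) + (-0.7774)·0 + 0.4005·(-1) + 0.2356·(-4) = 0.3534.
u_3 = c_3 − 0.9701·e_1 − 0.3534·e_2 = (-4.3208, 0.7453, -1.1415, -3.3774).
‖u_3‖ = 5.6510, so e_3 = (-0.7646, 0.1319, -0.2020, -0.5977).

e_3 = (-0.7646, 0.1319, -0.2020, -0.5977)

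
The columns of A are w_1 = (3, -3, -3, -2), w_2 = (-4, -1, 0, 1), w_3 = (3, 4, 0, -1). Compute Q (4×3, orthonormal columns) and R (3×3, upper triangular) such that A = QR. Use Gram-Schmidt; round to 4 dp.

Q = [[0.5388, -0.7818, -0.2411], [-0.5388, -0.5499, 0.6347], [-0.5388, -0.2835, -0.6560], [-0.3592, 0.0773, -0.3296]], R = [[5.5678, -1.9757, -0.1796], [0.0000, 3.7546, -4.6223], [0.0000, 0.0000, 2.1452]]

w_1 = (3, -3, -3, -2); ‖w_1‖ = 5.5678, so e_1 = (0.5388, -0.5388, -0.5388, -0.3592).
e_1·w_2 = 0.5388·(-4) + (-0.5388)·(-1) + (-0.5388)·0 + (-0.3592)·1 = -1.9757.
u_2 = w_2 + 1.9757·e_1 = (-2.9355, -2.0645, -1.0645, 0.2903).
‖u_2‖ = 3.7546, so e_2 = (-0.7818, -0.5499, -0.2835, 0.0773).
e_1·w_3 = 0.5388·3 + (-0.5388)·4 + (-0.5388)·0 + (-0.3592)·(-1) = -0.1796; e_2·w_3 = (-0.7818)·3 + (-0.5499)·4 + (-0.2835)·0 + 0.0773·(-1) = -4.6223.
u_3 = w_3 + 0.1796·e_1 + 4.6223·e_2 = (-0.5172, 1.3616, -1.4073, -0.7071).
‖u_3‖ = 2.1452, so e_3 = (-0.2411, 0.6347, -0.6560, -0.3296).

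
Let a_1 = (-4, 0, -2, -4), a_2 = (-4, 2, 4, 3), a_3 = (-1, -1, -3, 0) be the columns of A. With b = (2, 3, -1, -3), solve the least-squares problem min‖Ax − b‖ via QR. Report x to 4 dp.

a_1 = (-4, 0, -2, -4); ‖a_1‖ = 6.0000, so q_1 = (-0.6667, 0.0000, -0.3333, -0.6667).
q_1·a_2 = (-0.6667)·(-4) + 0.0000·2 + (-0.3333)·4 + (-0.6667)·3 = -0.6667.
u_2 = a_2 + 0.6667·q_1 = (-4.4444, 2.0000, 3.7778, 2.5556).
‖u_2‖ = 6.6750, so q_2 = (-0.6658, 0.2996, 0.5660, 0.3829).
q_1·a_3 = (-0.6667)·(-1) + 0.0000·(-1) + (-0.3333)·(-3) + (-0.6667)·0 = 1.6667; q_2·a_3 = (-0.6658)·(-1) + 0.2996·(-1) + 0.5660·(-3) + 0.3829·0 = -1.3317.
u_3 = a_3 − 1.6667·q_1 + 1.3317·q_2 = (-0.7756, -0.6010, -1.6908, 1.6209).
‖u_3‖ = 2.5395, so q_3 = (-0.3054, -0.2367, -0.6658, 0.6383).
Qᵀb = (1.0000, -2.1473, -2.5699).
Back-substitute: x_3 = -2.5699/2.5395 = -1.0120.
x_2 = (-2.1473 + 1.3317·(-1.0120))/6.6750 = -0.5236.
x_1 = (1.0000 + 0.6667·(-0.5236) − 1.6667·(-1.0120))/6.0000 = 0.3896.

x = (0.3896, -0.5236, -1.0120)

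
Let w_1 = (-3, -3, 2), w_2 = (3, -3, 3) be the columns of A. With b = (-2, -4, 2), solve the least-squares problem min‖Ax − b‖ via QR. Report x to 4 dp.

e_1 = w_1/‖w_1‖ = (-3, -3, 2)/4.6904 = (-0.6396, -0.6396, 0.4264).
r_{12} = e_1·w_2 = 1.2792.
u_2 = w_2 − 1.2792·e_1 = (3.8182, -2.1818, 2.4545).
‖u_2‖ = 5.0362, so e_2 = (0.7581, -0.4332, 0.4874).
Qᵀb = (4.6904, 1.1914).
Back-substitute: x_2 = 1.1914/5.0362 = 0.2366.
x_1 = (4.6904 − 1.2792·0.2366)/4.6904 = 0.9355.

x = (0.9355, 0.2366)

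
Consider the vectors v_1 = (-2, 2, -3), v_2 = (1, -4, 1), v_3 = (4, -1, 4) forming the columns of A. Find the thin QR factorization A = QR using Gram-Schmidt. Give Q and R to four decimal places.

Q = [[-0.4851, -0.1865, 0.8544], [0.4851, -0.8703, 0.0854], [-0.7276, -0.4559, -0.5126]], R = [[4.1231, -3.1530, -5.3358], [0.0000, 2.8388, -1.6991], [0.0000, 0.0000, 1.2815]]

v_1 = (-2, 2, -3); ‖v_1‖ = 4.1231, so q_1 = (-0.4851, 0.4851, -0.7276).
q_1·v_2 = (-0.4851)·1 + 0.4851·(-4) + (-0.7276)·1 = -3.1530.
u_2 = v_2 + 3.1530·q_1 = (-0.5294, -2.4706, -1.2941).
‖u_2‖ = 2.8388, so q_2 = (-0.1865, -0.8703, -0.4559).
q_1·v_3 = (-0.4851)·4 + 0.4851·(-1) + (-0.7276)·4 = -5.3358; q_2·v_3 = (-0.1865)·4 + (-0.8703)·(-1) + (-0.4559)·4 = -1.6991.
u_3 = v_3 + 5.3358·q_1 + 1.6991·q_2 = (1.0949, 0.1095, -0.6569).
‖u_3‖ = 1.2815, so q_3 = (0.8544, 0.0854, -0.5126).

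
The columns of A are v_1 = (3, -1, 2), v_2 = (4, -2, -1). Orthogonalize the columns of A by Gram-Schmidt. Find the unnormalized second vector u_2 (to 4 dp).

v_1 = (3, -1, 2); ‖v_1‖ = 3.7417, so e_1 = (0.8018, -0.2673, 0.5345).
e_1·v_2 = 0.8018·4 + (-0.2673)·(-2) + 0.5345·(-1) = 3.2071.
u_2 = v_2 − 3.2071·e_1 = (1.4286, -1.1429, -2.7143).

u_2 = (1.4286, -1.1429, -2.7143)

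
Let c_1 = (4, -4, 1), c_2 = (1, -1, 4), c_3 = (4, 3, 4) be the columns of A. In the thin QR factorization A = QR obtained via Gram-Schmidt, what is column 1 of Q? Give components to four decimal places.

c_1 = (4, -4, 1); ‖c_1‖ = 5.7446, so e_1 = (0.6963, -0.6963, 0.1741).

e_1 = (0.6963, -0.6963, 0.1741)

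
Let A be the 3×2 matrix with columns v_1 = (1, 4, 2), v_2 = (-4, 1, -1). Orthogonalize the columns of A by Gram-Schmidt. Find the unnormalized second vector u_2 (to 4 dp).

u_2 = (-3.9048, 1.3810, -0.8095)

q_1 = v_1/‖v_1‖ = (1, 4, 2)/4.5826 = (0.2182, 0.8729, 0.4364).
r_{12} = q_1·v_2 = -0.4364.
u_2 = v_2 + 0.4364·q_1 = (-3.9048, 1.3810, -0.8095).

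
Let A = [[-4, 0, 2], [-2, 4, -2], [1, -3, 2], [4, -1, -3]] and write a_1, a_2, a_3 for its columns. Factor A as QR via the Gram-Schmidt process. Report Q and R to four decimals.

q_1 = a_1/‖a_1‖ = (-4, -2, 1, 4)/6.0828 = (-0.6576, -0.3288, 0.1644, 0.6576).
r_{12} = q_1·a_2 = -2.4660.
u_2 = a_2 + 2.4660·q_1 = (-1.6216, 3.1892, -2.5946, 0.6216).
‖u_2‖ = 4.4631, so q_2 = (-0.3633, 0.7146, -0.5813, 0.1393).
r_{13} = q_1·a_3 = -2.3016; r_{23} = q_2·a_3 = -3.7364.
u_3 = a_3 + 2.3016·q_1 + 3.7364·q_2 = (-0.8711, -0.0868, 0.2062, -0.9661).
‖u_3‖ = 1.3199, so q_3 = (-0.6600, -0.0658, 0.1563, -0.7319).

Q = [[-0.6576, -0.3633, -0.6600], [-0.3288, 0.7146, -0.0658], [0.1644, -0.5813, 0.1563], [0.6576, 0.1393, -0.7319]], R = [[6.0828, -2.4660, -2.3016], [0.0000, 4.4631, -3.7364], [0.0000, 0.0000, 1.3199]]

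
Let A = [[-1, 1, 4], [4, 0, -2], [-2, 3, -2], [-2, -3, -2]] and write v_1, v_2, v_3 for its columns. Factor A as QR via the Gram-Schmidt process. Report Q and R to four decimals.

q_1 = v_1/‖v_1‖ = (-1, 4, -2, -2)/5.0000 = (-0.2000, 0.8000, -0.4000, -0.4000).
r_{12} = q_1·v_2 = -0.2000.
u_2 = v_2 + 0.2000·q_1 = (0.9600, 0.1600, 2.9200, -3.0800).
‖u_2‖ = 4.3543, so q_2 = (0.2205, 0.0367, 0.6706, -0.7073).
r_{13} = q_1·v_3 = -0.8000; r_{23} = q_2·v_3 = 0.8819.
u_3 = v_3 + 0.8000·q_1 − 0.8819·q_2 = (3.6456, -1.3924, -2.9114, -1.6962).
‖u_3‖ = 5.1558, so q_3 = (0.7071, -0.2701, -0.5647, -0.3290).

Q = [[-0.2000, 0.2205, 0.7071], [0.8000, 0.0367, -0.2701], [-0.4000, 0.6706, -0.5647], [-0.4000, -0.7073, -0.3290]], R = [[5.0000, -0.2000, -0.8000], [0.0000, 4.3543, 0.8819], [0.0000, 0.0000, 5.1558]]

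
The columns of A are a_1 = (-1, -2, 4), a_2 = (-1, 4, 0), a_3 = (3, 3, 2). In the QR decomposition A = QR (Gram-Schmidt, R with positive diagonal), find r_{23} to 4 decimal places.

r_{23} = 2.2630

a_1 = (-1, -2, 4); ‖a_1‖ = 4.5826, so q_1 = (-0.2182, -0.4364, 0.8729).
q_1·a_2 = (-0.2182)·(-1) + (-0.4364)·4 + 0.8729·0 = -1.5275.
u_2 = a_2 + 1.5275·q_1 = (-1.3333, 3.3333, 1.3333).
‖u_2‖ = 3.8297, so q_2 = (-0.3482, 0.8704, 0.3482).
r_{23} = q_2·a_3 = 2.2630.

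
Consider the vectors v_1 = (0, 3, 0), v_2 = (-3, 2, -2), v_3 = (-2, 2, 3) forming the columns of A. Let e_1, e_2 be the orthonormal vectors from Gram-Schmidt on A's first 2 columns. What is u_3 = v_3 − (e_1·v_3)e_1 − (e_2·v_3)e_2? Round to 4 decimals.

v_1 = (0, 3, 0); ‖v_1‖ = 3.0000, so e_1 = (0.0000, 1.0000, 0.0000).
e_1·v_2 = 0.0000·(-3) + 1.0000·2 + 0.0000·(-2) = 2.0000.
u_2 = v_2 − 2.0000·e_1 = (-3.0000, 0.0000, -2.0000).
‖u_2‖ = 3.6056, so e_2 = (-0.8321, 0.0000, -0.5547).
e_1·v_3 = 0.0000·(-2) + 1.0000·2 + 0.0000·3 = 2.0000; e_2·v_3 = (-0.8321)·(-2) + 0.0000·2 + (-0.5547)·3 = 0.0000.
u_3 = v_3 − 2.0000·e_1 + 0.0000·e_2 = (-2.0000, 0.0000, 3.0000).

u_3 = (-2.0000, 0.0000, 3.0000)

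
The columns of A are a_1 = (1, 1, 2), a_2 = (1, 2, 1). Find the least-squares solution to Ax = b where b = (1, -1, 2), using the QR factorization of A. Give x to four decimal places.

x = (1.7273, -1.2727)

a_1 = (1, 1, 2); ‖a_1‖ = 2.4495, so e_1 = (0.4082, 0.4082, 0.8165).
e_1·a_2 = 0.4082·1 + 0.4082·2 + 0.8165·1 = 2.0412.
u_2 = a_2 − 2.0412·e_1 = (0.1667, 1.1667, -0.6667).
‖u_2‖ = 1.3540, so e_2 = (0.1231, 0.8616, -0.4924).
Qᵀb = (1.6330, -1.7233).
Back-substitute: x_2 = -1.7233/1.3540 = -1.2727.
x_1 = (1.6330 − 2.0412·(-1.2727))/2.4495 = 1.7273.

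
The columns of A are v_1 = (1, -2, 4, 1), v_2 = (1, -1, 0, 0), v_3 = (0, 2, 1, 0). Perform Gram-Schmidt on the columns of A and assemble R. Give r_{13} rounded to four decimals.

v_1 = (1, -2, 4, 1); ‖v_1‖ = 4.6904, so e_1 = (0.2132, -0.4264, 0.8528, 0.2132).
r_{13} = e_1·v_3 = 0.0000.

r_{13} = 0.0000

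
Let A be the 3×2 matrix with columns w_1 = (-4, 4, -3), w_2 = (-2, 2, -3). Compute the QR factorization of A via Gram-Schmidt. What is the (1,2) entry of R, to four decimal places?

r_{12} = 3.9043

e_1 = w_1/‖w_1‖ = (-4, 4, -3)/6.4031 = (-0.6247, 0.6247, -0.4685).
r_{12} = e_1·w_2 = 3.9043.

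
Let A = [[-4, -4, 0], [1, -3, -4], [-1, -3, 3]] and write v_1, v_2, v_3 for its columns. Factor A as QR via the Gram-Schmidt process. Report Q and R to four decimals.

Q = [[-0.9428, -0.0999, -0.3180], [0.2357, -0.8745, -0.4240], [-0.2357, -0.4747, 0.8480]], R = [[4.2426, 3.7712, -1.6499], [0.0000, 4.4472, 2.0737], [0.0000, 0.0000, 4.2400]]

v_1 = (-4, 1, -1); ‖v_1‖ = 4.2426, so e_1 = (-0.9428, 0.2357, -0.2357).
e_1·v_2 = (-0.9428)·(-4) + 0.2357·(-3) + (-0.2357)·(-3) = 3.7712.
u_2 = v_2 − 3.7712·e_1 = (-0.4444, -3.8889, -2.1111).
‖u_2‖ = 4.4472, so e_2 = (-0.0999, -0.8745, -0.4747).
e_1·v_3 = (-0.9428)·0 + 0.2357·(-4) + (-0.2357)·3 = -1.6499; e_2·v_3 = (-0.0999)·0 + (-0.8745)·(-4) + (-0.4747)·3 = 2.0737.
u_3 = v_3 + 1.6499·e_1 − 2.0737·e_2 = (-1.3483, -1.7978, 3.5955).
‖u_3‖ = 4.2400, so e_3 = (-0.3180, -0.4240, 0.8480).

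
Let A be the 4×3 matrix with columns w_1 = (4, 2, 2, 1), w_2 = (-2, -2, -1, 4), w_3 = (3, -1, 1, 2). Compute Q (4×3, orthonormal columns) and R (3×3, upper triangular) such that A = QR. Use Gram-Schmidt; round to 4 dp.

Q = [[0.8000, -0.0873, 0.4843], [0.4000, -0.2619, -0.8538], [0.4000, -0.0436, -0.0200], [0.2000, 0.9602, -0.1897]], R = [[5.0000, -2.0000, 2.8000], [0.0000, 4.5826, 1.8767], [0.0000, 0.0000, 1.9074]]

q_1 = w_1/‖w_1‖ = (4, 2, 2, 1)/5.0000 = (0.8000, 0.4000, 0.4000, 0.2000).
r_{12} = q_1·w_2 = -2.0000.
u_2 = w_2 + 2.0000·q_1 = (-0.4000, -1.2000, -0.2000, 4.4000).
‖u_2‖ = 4.5826, so q_2 = (-0.0873, -0.2619, -0.0436, 0.9602).
r_{13} = q_1·w_3 = 2.8000; r_{23} = q_2·w_3 = 1.8767.
u_3 = w_3 − 2.8000·q_1 − 1.8767·q_2 = (0.9238, -1.6286, -0.0381, -0.3619).
‖u_3‖ = 1.9074, so q_3 = (0.4843, -0.8538, -0.0200, -0.1897).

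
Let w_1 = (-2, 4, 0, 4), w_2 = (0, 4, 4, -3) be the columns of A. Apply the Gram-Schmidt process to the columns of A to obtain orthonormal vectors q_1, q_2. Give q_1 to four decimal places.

w_1 = (-2, 4, 0, 4); ‖w_1‖ = 6.0000, so q_1 = (-0.3333, 0.6667, 0.0000, 0.6667).

q_1 = (-0.3333, 0.6667, 0.0000, 0.6667)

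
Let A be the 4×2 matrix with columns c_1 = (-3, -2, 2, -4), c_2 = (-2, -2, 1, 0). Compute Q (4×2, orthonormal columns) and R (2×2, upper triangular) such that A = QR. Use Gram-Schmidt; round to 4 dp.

q_1 = c_1/‖c_1‖ = (-3, -2, 2, -4)/5.7446 = (-0.5222, -0.3482, 0.3482, -0.6963).
r_{12} = q_1·c_2 = 2.0889.
u_2 = c_2 − 2.0889·q_1 = (-0.9091, -1.2727, 0.2727, 1.4545).
‖u_2‖ = 2.1532, so q_2 = (-0.4222, -0.5911, 0.1267, 0.6755).

Q = [[-0.5222, -0.4222], [-0.3482, -0.5911], [0.3482, 0.1267], [-0.6963, 0.6755]], R = [[5.7446, 2.0889], [0.0000, 2.1532]]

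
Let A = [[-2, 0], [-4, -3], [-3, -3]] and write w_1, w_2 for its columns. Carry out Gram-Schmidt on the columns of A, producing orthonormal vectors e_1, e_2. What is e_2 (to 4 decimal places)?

w_1 = (-2, -4, -3); ‖w_1‖ = 5.3852, so e_1 = (-0.3714, -0.7428, -0.5571).
e_1·w_2 = (-0.3714)·0 + (-0.7428)·(-3) + (-0.5571)·(-3) = 3.8996.
u_2 = w_2 − 3.8996·e_1 = (1.4483, -0.1034, -0.8276).
‖u_2‖ = 1.6713, so e_2 = (0.8666, -0.0619, -0.4952).

e_2 = (0.8666, -0.0619, -0.4952)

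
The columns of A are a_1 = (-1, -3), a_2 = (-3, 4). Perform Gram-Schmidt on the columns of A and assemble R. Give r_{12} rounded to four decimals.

a_1 = (-1, -3); ‖a_1‖ = 3.1623, so e_1 = (-0.3162, -0.9487).
r_{12} = e_1·a_2 = -2.8460.

r_{12} = -2.8460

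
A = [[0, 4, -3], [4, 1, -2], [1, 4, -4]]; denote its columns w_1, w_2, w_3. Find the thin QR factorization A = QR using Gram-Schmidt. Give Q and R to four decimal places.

w_1 = (0, 4, 1); ‖w_1‖ = 4.1231, so e_1 = (0.0000, 0.9701, 0.2425).
e_1·w_2 = 0.0000·4 + 0.9701·1 + 0.2425·4 = 1.9403.
u_2 = w_2 − 1.9403·e_1 = (4.0000, -0.8824, 3.5294).
‖u_2‖ = 5.4070, so e_2 = (0.7398, -0.1632, 0.6528).
e_1·w_3 = 0.0000·(-3) + 0.9701·(-2) + 0.2425·(-4) = -2.9104; e_2·w_3 = 0.7398·(-3) + (-0.1632)·(-2) + 0.6528·(-4) = -4.5040.
u_3 = w_3 + 2.9104·e_1 + 4.5040·e_2 = (0.3320, 0.0885, -0.3541).
‖u_3‖ = 0.4934, so e_3 = (0.6728, 0.1794, -0.7177).

Q = [[0.0000, 0.7398, 0.6728], [0.9701, -0.1632, 0.1794], [0.2425, 0.6528, -0.7177]], R = [[4.1231, 1.9403, -2.9104], [0.0000, 5.4070, -4.5040], [0.0000, 0.0000, 0.4934]]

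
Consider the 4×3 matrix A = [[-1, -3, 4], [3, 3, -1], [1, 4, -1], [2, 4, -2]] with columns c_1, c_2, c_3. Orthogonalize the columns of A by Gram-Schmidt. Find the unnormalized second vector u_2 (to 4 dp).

c_1 = (-1, 3, 1, 2); ‖c_1‖ = 3.8730, so e_1 = (-0.2582, 0.7746, 0.2582, 0.5164).
e_1·c_2 = (-0.2582)·(-3) + 0.7746·3 + 0.2582·4 + 0.5164·4 = 6.1968.
u_2 = c_2 − 6.1968·e_1 = (-1.4000, -1.8000, 2.4000, 0.8000).

u_2 = (-1.4000, -1.8000, 2.4000, 0.8000)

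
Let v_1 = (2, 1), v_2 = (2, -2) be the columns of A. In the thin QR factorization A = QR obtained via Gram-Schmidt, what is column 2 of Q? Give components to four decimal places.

e_1 = v_1/‖v_1‖ = (2, 1)/2.2361 = (0.8944, 0.4472).
r_{12} = e_1·v_2 = 0.8944.
u_2 = v_2 − 0.8944·e_1 = (1.2000, -2.4000).
‖u_2‖ = 2.6833, so e_2 = (0.4472, -0.8944).

e_2 = (0.4472, -0.8944)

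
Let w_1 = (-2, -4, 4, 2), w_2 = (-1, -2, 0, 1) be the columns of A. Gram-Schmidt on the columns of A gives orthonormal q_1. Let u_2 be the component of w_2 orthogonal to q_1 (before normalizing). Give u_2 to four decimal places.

w_1 = (-2, -4, 4, 2); ‖w_1‖ = 6.3246, so q_1 = (-0.3162, -0.6325, 0.6325, 0.3162).
q_1·w_2 = (-0.3162)·(-1) + (-0.6325)·(-2) + 0.6325·0 + 0.3162·1 = 1.8974.
u_2 = w_2 − 1.8974·q_1 = (-0.4000, -0.8000, -1.2000, 0.4000).

u_2 = (-0.4000, -0.8000, -1.2000, 0.4000)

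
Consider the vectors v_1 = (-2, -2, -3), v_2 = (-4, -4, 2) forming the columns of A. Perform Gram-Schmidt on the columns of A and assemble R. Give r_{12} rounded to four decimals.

v_1 = (-2, -2, -3); ‖v_1‖ = 4.1231, so q_1 = (-0.4851, -0.4851, -0.7276).
r_{12} = q_1·v_2 = 2.4254.

r_{12} = 2.4254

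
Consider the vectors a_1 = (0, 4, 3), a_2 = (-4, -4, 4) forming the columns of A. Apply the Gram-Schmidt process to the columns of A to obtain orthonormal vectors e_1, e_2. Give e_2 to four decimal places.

e_1 = a_1/‖a_1‖ = (0, 4, 3)/5.0000 = (0.0000, 0.8000, 0.6000).
r_{12} = e_1·a_2 = -0.8000.
u_2 = a_2 + 0.8000·e_1 = (-4.0000, -3.3600, 4.4800).
‖u_2‖ = 6.8819, so e_2 = (-0.5812, -0.4882, 0.6510).

e_2 = (-0.5812, -0.4882, 0.6510)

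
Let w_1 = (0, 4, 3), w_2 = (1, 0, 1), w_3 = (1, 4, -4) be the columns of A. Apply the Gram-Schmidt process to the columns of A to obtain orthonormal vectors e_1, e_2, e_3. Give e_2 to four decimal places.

e_1 = w_1/‖w_1‖ = (0, 4, 3)/5.0000 = (0.0000, 0.8000, 0.6000).
r_{12} = e_1·w_2 = 0.6000.
u_2 = w_2 − 0.6000·e_1 = (1.0000, -0.4800, 0.6400).
‖u_2‖ = 1.2806, so e_2 = (0.7809, -0.3748, 0.4998).

e_2 = (0.7809, -0.3748, 0.4998)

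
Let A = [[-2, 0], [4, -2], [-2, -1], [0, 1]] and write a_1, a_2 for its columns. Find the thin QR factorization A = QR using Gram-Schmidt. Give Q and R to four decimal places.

a_1 = (-2, 4, -2, 0); ‖a_1‖ = 4.8990, so e_1 = (-0.4082, 0.8165, -0.4082, 0.0000).
e_1·a_2 = (-0.4082)·0 + 0.8165·(-2) + (-0.4082)·(-1) + 0.0000·1 = -1.2247.
u_2 = a_2 + 1.2247·e_1 = (-0.5000, -1.0000, -1.5000, 1.0000).
‖u_2‖ = 2.1213, so e_2 = (-0.2357, -0.4714, -0.7071, 0.4714).

Q = [[-0.4082, -0.2357], [0.8165, -0.4714], [-0.4082, -0.7071], [0.0000, 0.4714]], R = [[4.8990, -1.2247], [0.0000, 2.1213]]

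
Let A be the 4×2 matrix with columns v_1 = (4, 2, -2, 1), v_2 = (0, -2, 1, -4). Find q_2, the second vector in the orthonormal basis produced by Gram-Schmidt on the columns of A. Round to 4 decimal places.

q_2 = (0.3881, -0.2910, 0.0485, -0.8731)

v_1 = (4, 2, -2, 1); ‖v_1‖ = 5.0000, so q_1 = (0.8000, 0.4000, -0.4000, 0.2000).
q_1·v_2 = 0.8000·0 + 0.4000·(-2) + (-0.4000)·1 + 0.2000·(-4) = -2.0000.
u_2 = v_2 + 2.0000·q_1 = (1.6000, -1.2000, 0.2000, -3.6000).
‖u_2‖ = 4.1231, so q_2 = (0.3881, -0.2910, 0.0485, -0.8731).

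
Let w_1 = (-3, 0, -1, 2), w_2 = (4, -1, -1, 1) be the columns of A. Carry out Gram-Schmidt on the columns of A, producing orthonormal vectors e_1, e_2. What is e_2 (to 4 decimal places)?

e_2 = (0.5698, -0.2751, -0.4519, 0.6288)

e_1 = w_1/‖w_1‖ = (-3, 0, -1, 2)/3.7417 = (-0.8018, 0.0000, -0.2673, 0.5345).
r_{12} = e_1·w_2 = -2.4054.
u_2 = w_2 + 2.4054·e_1 = (2.0714, -1.0000, -1.6429, 2.2857).
‖u_2‖ = 3.6351, so e_2 = (0.5698, -0.2751, -0.4519, 0.6288).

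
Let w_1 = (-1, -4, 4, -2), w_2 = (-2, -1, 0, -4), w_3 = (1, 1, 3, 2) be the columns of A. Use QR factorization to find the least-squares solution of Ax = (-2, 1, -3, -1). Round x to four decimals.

w_1 = (-1, -4, 4, -2); ‖w_1‖ = 6.0828, so q_1 = (-0.1644, -0.6576, 0.6576, -0.3288).
q_1·w_2 = (-0.1644)·(-2) + (-0.6576)·(-1) + 0.6576·0 + (-0.3288)·(-4) = 2.3016.
u_2 = w_2 − 2.3016·q_1 = (-1.6216, 0.5135, -1.5135, -3.2432).
‖u_2‖ = 3.9627, so q_2 = (-0.4092, 0.1296, -0.3819, -0.8185).
q_1·w_3 = (-0.1644)·1 + (-0.6576)·1 + 0.6576·3 + (-0.3288)·2 = 0.4932; q_2·w_3 = (-0.4092)·1 + 0.1296·1 + (-0.3819)·3 + (-0.8185)·2 = -3.0624.
u_3 = w_3 − 0.4932·q_1 + 3.0624·q_2 = (-0.1721, 1.7212, 1.5060, -0.3442).
‖u_3‖ = 2.3192, so q_3 = (-0.0742, 0.7421, 0.6494, -0.1484).
Qᵀb = (-1.9728, 2.9123, -0.9091).
Back-substitute: x_3 = -0.9091/2.3192 = -0.3920.
x_2 = (2.9123 + 3.0624·(-0.3920))/3.9627 = 0.4320.
x_1 = (-1.9728 − 2.3016·0.4320 − 0.4932·(-0.3920))/6.0828 = -0.4560.

x = (-0.4560, 0.4320, -0.3920)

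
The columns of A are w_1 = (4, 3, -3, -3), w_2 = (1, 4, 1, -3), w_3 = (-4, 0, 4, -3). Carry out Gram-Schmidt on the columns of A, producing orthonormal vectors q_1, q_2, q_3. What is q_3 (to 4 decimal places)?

q_3 = (-0.3072, -0.4992, -0.1056, -0.8033)

w_1 = (4, 3, -3, -3); ‖w_1‖ = 6.5574, so q_1 = (0.6100, 0.4575, -0.4575, -0.4575).
q_1·w_2 = 0.6100·1 + 0.4575·4 + (-0.4575)·1 + (-0.4575)·(-3) = 3.3550.
u_2 = w_2 − 3.3550·q_1 = (-1.0465, 2.4651, 2.5349, -1.4651).
‖u_2‖ = 3.9679, so q_2 = (-0.2637, 0.6213, 0.6388, -0.3692).
q_1·w_3 = 0.6100·(-4) + 0.4575·0 + (-0.4575)·4 + (-0.4575)·(-3) = -2.8975; q_2·w_3 = (-0.2637)·(-4) + 0.6213·0 + 0.6388·4 + (-0.3692)·(-3) = 4.7181.
u_3 = w_3 + 2.8975·q_1 − 4.7181·q_2 = (-0.9882, -1.6056, -0.3397, -2.5835).
‖u_3‖ = 3.2162, so q_3 = (-0.3072, -0.4992, -0.1056, -0.8033).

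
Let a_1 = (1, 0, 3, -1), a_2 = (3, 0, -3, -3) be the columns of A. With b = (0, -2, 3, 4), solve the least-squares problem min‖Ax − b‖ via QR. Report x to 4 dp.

x = (0.2500, -0.7500)

q_1 = a_1/‖a_1‖ = (1, 0, 3, -1)/3.3166 = (0.3015, 0.0000, 0.9045, -0.3015).
r_{12} = q_1·a_2 = -0.9045.
u_2 = a_2 + 0.9045·q_1 = (3.2727, 0.0000, -2.1818, -3.2727).
‖u_2‖ = 5.1168, so q_2 = (0.6396, 0.0000, -0.4264, -0.6396).
Qᵀb = (1.5076, -3.8376).
Back-substitute: x_2 = -3.8376/5.1168 = -0.7500.
x_1 = (1.5076 + 0.9045·(-0.7500))/3.3166 = 0.2500.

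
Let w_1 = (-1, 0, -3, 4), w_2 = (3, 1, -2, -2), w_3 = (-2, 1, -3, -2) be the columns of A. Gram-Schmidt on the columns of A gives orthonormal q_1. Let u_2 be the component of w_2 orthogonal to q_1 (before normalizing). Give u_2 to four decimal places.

u_2 = (2.8077, 1.0000, -2.5769, -1.2308)

w_1 = (-1, 0, -3, 4); ‖w_1‖ = 5.0990, so q_1 = (-0.1961, 0.0000, -0.5883, 0.7845).
q_1·w_2 = (-0.1961)·3 + 0.0000·1 + (-0.5883)·(-2) + 0.7845·(-2) = -0.9806.
u_2 = w_2 + 0.9806·q_1 = (2.8077, 1.0000, -2.5769, -1.2308).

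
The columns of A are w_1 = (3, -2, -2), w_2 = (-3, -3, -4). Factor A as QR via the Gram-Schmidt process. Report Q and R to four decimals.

Q = [[0.7276, -0.6807], [-0.4851, -0.4229], [-0.4851, -0.5982]], R = [[4.1231, 1.2127], [0.0000, 5.7035]]

w_1 = (3, -2, -2); ‖w_1‖ = 4.1231, so e_1 = (0.7276, -0.4851, -0.4851).
e_1·w_2 = 0.7276·(-3) + (-0.4851)·(-3) + (-0.4851)·(-4) = 1.2127.
u_2 = w_2 − 1.2127·e_1 = (-3.8824, -2.4118, -3.4118).
‖u_2‖ = 5.7035, so e_2 = (-0.6807, -0.4229, -0.5982).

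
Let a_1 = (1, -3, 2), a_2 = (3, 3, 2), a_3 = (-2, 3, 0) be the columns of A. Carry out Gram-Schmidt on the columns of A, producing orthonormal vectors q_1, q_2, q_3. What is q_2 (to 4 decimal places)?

q_2 = (0.6745, 0.5518, 0.4905)

q_1 = a_1/‖a_1‖ = (1, -3, 2)/3.7417 = (0.2673, -0.8018, 0.5345).
r_{12} = q_1·a_2 = -0.5345.
u_2 = a_2 + 0.5345·q_1 = (3.1429, 2.5714, 2.2857).
‖u_2‖ = 4.6599, so q_2 = (0.6745, 0.5518, 0.4905).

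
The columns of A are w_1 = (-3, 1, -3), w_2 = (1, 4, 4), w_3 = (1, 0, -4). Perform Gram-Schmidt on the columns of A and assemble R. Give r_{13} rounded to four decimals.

w_1 = (-3, 1, -3); ‖w_1‖ = 4.3589, so e_1 = (-0.6882, 0.2294, -0.6882).
r_{13} = e_1·w_3 = 2.0647.

r_{13} = 2.0647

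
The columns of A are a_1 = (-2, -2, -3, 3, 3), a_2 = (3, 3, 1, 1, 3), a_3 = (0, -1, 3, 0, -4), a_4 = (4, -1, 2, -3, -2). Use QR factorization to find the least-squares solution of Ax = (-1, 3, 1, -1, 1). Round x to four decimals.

a_1 = (-2, -2, -3, 3, 3); ‖a_1‖ = 5.9161, so q_1 = (-0.3381, -0.3381, -0.5071, 0.5071, 0.5071).
q_1·a_2 = (-0.3381)·3 + (-0.3381)·3 + (-0.5071)·1 + 0.5071·1 + 0.5071·3 = -0.5071.
u_2 = a_2 + 0.5071·q_1 = (2.8286, 2.8286, 0.7429, 1.2571, 3.2571).
‖u_2‖ = 5.3612, so q_2 = (0.5276, 0.5276, 0.1386, 0.2345, 0.6075).
q_1·a_3 = (-0.3381)·0 + (-0.3381)·(-1) + (-0.5071)·3 + 0.5071·0 + 0.5071·(-4) = -3.2116; q_2·a_3 = 0.5276·0 + 0.5276·(-1) + 0.1386·3 + 0.2345·0 + 0.6075·(-4) = -2.5421.
u_3 = a_3 + 3.2116·q_1 + 2.5421·q_2 = (0.2555, -0.7445, 1.7237, 2.2247, -0.8270).
‖u_3‖ = 3.0370, so q_3 = (0.0841, -0.2452, 0.5675, 0.7325, -0.2723).
q_1·a_4 = (-0.3381)·4 + (-0.3381)·(-1) + (-0.5071)·2 + 0.5071·(-3) + 0.5071·(-2) = -4.5638; q_2·a_4 = 0.5276·4 + 0.5276·(-1) + 0.1386·2 + 0.2345·(-3) + 0.6075·(-2) = -0.0586; q_3·a_4 = 0.0841·4 + (-0.2452)·(-1) + 0.5675·2 + 0.7325·(-3) + (-0.2723)·(-2) = 0.0638.
u_4 = a_4 + 4.5638·q_1 + 0.0586·q_2 − 0.0638·q_3 = (2.4827, -2.4963, -0.3424, -0.7187, 0.3673).
‖u_4‖ = 3.6282, so q_4 = (0.6843, -0.6880, -0.0944, -0.1981, 0.1012).
Qᵀb = (-1.1832, 1.5668, -1.2568, -2.5434).
Back-substitute: x_4 = -2.5434/3.6282 = -0.7010.
x_3 = (-1.2568 − 0.0638·(-0.7010))/3.0370 = -0.3991.
x_2 = (1.5668 + 2.5421·(-0.3991) + 0.0586·(-0.7010))/5.3612 = 0.0953.
x_1 = (-1.1832 + 0.5071·0.0953 + 3.2116·(-0.3991) + 4.5638·(-0.7010))/5.9161 = -0.9493.

x = (-0.9493, 0.0953, -0.3991, -0.7010)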